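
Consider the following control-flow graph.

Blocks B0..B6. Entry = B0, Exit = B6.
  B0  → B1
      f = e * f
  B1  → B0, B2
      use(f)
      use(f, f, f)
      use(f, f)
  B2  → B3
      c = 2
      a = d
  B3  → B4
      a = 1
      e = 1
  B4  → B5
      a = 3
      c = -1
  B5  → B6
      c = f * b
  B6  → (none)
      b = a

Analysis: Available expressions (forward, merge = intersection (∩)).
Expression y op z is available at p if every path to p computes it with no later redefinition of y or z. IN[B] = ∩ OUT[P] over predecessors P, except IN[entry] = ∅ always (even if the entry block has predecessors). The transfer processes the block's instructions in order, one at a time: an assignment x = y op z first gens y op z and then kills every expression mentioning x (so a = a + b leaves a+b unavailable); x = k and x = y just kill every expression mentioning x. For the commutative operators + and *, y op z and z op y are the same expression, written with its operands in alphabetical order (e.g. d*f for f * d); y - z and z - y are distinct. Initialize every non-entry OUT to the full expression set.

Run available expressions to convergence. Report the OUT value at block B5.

Answer: {b*f}

Derivation:
Fixpoint table:
  B0: | IN={} | OUT={}
  B1: | IN={} | OUT={}
  B2: | IN={} | OUT={}
  B3: | IN={} | OUT={}
  B4: | IN={} | OUT={}
  B5: | IN={} | OUT={b*f}
  B6: | IN={b*f} | OUT={}

Merge at B5: IN[B5] = OUT[B4] = {}
Applying B5's transfer function to that IN value gives OUT[B5] (row B5 above).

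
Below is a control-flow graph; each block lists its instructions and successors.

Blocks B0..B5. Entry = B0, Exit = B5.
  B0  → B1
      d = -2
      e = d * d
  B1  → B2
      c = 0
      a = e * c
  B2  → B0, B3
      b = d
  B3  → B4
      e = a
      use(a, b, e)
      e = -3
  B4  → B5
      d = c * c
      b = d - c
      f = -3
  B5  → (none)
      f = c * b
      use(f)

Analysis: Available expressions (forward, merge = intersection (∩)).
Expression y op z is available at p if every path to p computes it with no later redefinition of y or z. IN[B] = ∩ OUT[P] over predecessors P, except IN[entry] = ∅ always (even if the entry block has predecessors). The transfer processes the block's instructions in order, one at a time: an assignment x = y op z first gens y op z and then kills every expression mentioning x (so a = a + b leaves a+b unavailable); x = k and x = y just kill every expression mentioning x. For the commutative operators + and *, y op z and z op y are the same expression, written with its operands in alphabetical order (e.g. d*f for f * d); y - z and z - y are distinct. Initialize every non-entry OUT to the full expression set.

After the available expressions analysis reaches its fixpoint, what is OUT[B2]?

Answer: {c*e, d*d}

Working:
Fixpoint table:
  B0:  IN={}  OUT={d*d}
  B1:  IN={d*d}  OUT={c*e, d*d}
  B2:  IN={c*e, d*d}  OUT={c*e, d*d}
  B3:  IN={c*e, d*d}  OUT={d*d}
  B4:  IN={d*d}  OUT={c*c, d-c}
  B5:  IN={c*c, d-c}  OUT={b*c, c*c, d-c}

Merge at B2: IN[B2] = OUT[B1] = {c*e, d*d}
Applying B2's transfer function to that IN value gives OUT[B2] (row B2 above).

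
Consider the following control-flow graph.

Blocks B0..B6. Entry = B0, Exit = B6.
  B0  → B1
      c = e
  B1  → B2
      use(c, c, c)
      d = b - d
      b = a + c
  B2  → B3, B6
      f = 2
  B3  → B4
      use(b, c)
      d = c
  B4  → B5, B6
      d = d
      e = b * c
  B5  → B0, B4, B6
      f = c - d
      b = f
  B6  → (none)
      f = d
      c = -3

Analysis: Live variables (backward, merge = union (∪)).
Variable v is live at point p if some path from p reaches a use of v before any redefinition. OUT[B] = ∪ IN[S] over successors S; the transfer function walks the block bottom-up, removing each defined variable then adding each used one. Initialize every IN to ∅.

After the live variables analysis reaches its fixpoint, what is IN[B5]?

Per-block solution:
  B0:  IN={a, b, d, e}  OUT={a, b, c, d}
  B1:  IN={a, b, c, d}  OUT={a, b, c, d}
  B2:  IN={a, b, c, d}  OUT={a, b, c, d}
  B3:  IN={a, b, c}  OUT={a, b, c, d}
  B4:  IN={a, b, c, d}  OUT={a, c, d, e}
  B5:  IN={a, c, d, e}  OUT={a, b, c, d, e}
  B6:  IN={d}  OUT={}

Merge at B5: OUT[B5] = IN[B0] ⊔ IN[B4] ⊔ IN[B6] = {a, b, c, d, e}
Applying B5's transfer function to that OUT value gives IN[B5] (row B5 above).

Answer: {a, c, d, e}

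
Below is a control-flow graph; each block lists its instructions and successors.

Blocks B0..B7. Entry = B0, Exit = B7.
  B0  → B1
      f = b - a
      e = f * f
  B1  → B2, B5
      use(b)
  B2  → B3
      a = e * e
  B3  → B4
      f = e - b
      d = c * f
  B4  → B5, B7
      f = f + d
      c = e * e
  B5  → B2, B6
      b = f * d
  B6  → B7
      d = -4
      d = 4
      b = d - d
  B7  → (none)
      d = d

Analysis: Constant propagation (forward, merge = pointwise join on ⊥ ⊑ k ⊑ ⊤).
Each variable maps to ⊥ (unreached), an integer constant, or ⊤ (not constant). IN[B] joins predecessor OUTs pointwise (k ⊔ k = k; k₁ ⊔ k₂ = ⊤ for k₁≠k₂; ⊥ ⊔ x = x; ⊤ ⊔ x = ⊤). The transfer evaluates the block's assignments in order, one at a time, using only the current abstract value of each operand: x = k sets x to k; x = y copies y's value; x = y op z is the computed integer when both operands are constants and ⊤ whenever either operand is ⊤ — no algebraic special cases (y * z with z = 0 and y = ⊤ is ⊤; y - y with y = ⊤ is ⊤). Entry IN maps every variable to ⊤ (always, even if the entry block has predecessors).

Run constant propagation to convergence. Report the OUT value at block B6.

Answer: {a: ⊤, b: 0, c: ⊤, d: 4, e: ⊤, f: ⊤}

Trace:
Converged values:
  B0: | IN=(all ⊤) | OUT=(all ⊤)
  B1: | IN=(all ⊤) | OUT=(all ⊤)
  B2: | IN=(all ⊤) | OUT=(all ⊤)
  B3: | IN=(all ⊤) | OUT=(all ⊤)
  B4: | IN=(all ⊤) | OUT=(all ⊤)
  B5: | IN=(all ⊤) | OUT=(all ⊤)
  B6: | IN=(all ⊤) | OUT={b:0, d:4; rest ⊤}
  B7: | IN=(all ⊤) | OUT=(all ⊤)

Merge at B6: IN[B6] = OUT[B5] = {a: ⊤, b: ⊤, c: ⊤, d: ⊤, e: ⊤, f: ⊤}
Applying B6's transfer function to that IN value gives OUT[B6] (row B6 above).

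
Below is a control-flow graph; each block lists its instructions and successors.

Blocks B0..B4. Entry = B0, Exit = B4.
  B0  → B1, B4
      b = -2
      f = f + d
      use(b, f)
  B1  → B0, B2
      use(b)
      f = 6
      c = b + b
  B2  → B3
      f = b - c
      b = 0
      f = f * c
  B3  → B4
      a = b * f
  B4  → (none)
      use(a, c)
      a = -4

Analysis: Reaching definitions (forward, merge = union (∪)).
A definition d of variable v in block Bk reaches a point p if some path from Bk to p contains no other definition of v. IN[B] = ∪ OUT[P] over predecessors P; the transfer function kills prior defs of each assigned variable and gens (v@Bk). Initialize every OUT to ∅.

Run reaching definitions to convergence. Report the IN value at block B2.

Fixpoint table:
  B0:   IN={b@B0, c@B1, f@B1}   OUT={b@B0, c@B1, f@B0}
  B1:   IN={b@B0, c@B1, f@B0}   OUT={b@B0, c@B1, f@B1}
  B2:   IN={b@B0, c@B1, f@B1}   OUT={b@B2, c@B1, f@B2}
  B3:   IN={b@B2, c@B1, f@B2}   OUT={a@B3, b@B2, c@B1, f@B2}
  B4:   IN={a@B3, b@B0, b@B2, c@B1, f@B0, f@B2}   OUT={a@B4, b@B0, b@B2, c@B1, f@B0, f@B2}

Merge at B2: IN[B2] = OUT[B1] = {b@B0, c@B1, f@B1}

Answer: {b@B0, c@B1, f@B1}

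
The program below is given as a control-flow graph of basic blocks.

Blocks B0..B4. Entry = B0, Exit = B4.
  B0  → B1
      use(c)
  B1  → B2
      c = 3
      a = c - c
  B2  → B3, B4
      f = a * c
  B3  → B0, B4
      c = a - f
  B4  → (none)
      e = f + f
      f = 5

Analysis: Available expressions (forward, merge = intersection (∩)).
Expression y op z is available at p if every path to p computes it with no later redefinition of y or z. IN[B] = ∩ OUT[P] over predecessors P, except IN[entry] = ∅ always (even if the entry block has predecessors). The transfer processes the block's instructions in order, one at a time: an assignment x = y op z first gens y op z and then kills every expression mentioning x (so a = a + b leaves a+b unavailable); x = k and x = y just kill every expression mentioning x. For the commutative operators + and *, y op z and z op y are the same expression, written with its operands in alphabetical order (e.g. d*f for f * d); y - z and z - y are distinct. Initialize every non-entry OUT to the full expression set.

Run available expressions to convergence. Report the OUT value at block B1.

Fixpoint table:
  B0: | IN={} | OUT={}
  B1: | IN={} | OUT={c-c}
  B2: | IN={c-c} | OUT={a*c, c-c}
  B3: | IN={a*c, c-c} | OUT={a-f}
  B4: | IN={} | OUT={}

Merge at B1: IN[B1] = OUT[B0] = {}
Applying B1's transfer function to that IN value gives OUT[B1] (row B1 above).

Answer: {c-c}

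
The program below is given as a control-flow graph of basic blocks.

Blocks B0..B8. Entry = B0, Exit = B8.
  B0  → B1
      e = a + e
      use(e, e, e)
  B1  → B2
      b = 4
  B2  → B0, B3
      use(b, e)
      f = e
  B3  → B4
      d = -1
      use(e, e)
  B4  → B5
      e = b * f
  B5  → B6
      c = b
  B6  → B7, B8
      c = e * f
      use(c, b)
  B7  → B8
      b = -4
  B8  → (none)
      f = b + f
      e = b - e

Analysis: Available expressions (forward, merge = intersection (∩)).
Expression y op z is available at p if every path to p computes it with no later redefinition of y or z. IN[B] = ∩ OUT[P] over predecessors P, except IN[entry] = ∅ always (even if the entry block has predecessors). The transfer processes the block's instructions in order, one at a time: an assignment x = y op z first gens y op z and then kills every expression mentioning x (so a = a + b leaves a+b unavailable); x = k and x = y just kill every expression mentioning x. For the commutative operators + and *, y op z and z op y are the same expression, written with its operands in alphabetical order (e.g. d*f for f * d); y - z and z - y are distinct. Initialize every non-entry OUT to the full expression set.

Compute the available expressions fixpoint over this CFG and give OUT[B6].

Answer: {b*f, e*f}

Working:
Per-block solution:
  B0:   IN={}   OUT={}
  B1:   IN={}   OUT={}
  B2:   IN={}   OUT={}
  B3:   IN={}   OUT={}
  B4:   IN={}   OUT={b*f}
  B5:   IN={b*f}   OUT={b*f}
  B6:   IN={b*f}   OUT={b*f, e*f}
  B7:   IN={b*f, e*f}   OUT={e*f}
  B8:   IN={e*f}   OUT={}

Merge at B6: IN[B6] = OUT[B5] = {b*f}
Applying B6's transfer function to that IN value gives OUT[B6] (row B6 above).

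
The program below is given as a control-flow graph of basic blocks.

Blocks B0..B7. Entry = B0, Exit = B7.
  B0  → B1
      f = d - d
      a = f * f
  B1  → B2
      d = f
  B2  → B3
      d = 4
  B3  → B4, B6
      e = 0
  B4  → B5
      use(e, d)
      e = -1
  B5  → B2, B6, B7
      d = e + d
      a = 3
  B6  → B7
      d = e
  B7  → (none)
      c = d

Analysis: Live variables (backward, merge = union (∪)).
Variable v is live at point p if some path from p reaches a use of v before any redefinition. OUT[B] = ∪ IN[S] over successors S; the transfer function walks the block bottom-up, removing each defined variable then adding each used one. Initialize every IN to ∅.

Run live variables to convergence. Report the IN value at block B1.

Answer: {f}

Working:
Per-block solution:
  B0:   IN={d}   OUT={f}
  B1:   IN={f}   OUT={}
  B2:   IN={}   OUT={d}
  B3:   IN={d}   OUT={d, e}
  B4:   IN={d, e}   OUT={d, e}
  B5:   IN={d, e}   OUT={d, e}
  B6:   IN={e}   OUT={d}
  B7:   IN={d}   OUT={}

Merge at B1: OUT[B1] = IN[B2] = {}
Applying B1's transfer function to that OUT value gives IN[B1] (row B1 above).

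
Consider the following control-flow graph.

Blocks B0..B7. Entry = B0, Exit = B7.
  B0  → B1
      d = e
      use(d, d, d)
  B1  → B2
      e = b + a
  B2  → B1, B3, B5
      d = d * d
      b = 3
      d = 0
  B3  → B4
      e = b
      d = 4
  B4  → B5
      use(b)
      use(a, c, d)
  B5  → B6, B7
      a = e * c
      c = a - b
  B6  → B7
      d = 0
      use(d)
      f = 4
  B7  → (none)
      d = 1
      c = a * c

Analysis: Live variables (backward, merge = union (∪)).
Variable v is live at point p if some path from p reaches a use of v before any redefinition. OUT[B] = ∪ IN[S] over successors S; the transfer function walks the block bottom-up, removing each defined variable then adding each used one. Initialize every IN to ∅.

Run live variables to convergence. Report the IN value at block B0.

Per-block solution:
  B0:   IN={a, b, c, e}   OUT={a, b, c, d}
  B1:   IN={a, b, c, d}   OUT={a, c, d, e}
  B2:   IN={a, c, d, e}   OUT={a, b, c, d, e}
  B3:   IN={a, b, c}   OUT={a, b, c, d, e}
  B4:   IN={a, b, c, d, e}   OUT={b, c, e}
  B5:   IN={b, c, e}   OUT={a, c}
  B6:   IN={a, c}   OUT={a, c}
  B7:   IN={a, c}   OUT={}

Merge at B0: OUT[B0] = IN[B1] = {a, b, c, d}
Applying B0's transfer function to that OUT value gives IN[B0] (row B0 above).

Answer: {a, b, c, e}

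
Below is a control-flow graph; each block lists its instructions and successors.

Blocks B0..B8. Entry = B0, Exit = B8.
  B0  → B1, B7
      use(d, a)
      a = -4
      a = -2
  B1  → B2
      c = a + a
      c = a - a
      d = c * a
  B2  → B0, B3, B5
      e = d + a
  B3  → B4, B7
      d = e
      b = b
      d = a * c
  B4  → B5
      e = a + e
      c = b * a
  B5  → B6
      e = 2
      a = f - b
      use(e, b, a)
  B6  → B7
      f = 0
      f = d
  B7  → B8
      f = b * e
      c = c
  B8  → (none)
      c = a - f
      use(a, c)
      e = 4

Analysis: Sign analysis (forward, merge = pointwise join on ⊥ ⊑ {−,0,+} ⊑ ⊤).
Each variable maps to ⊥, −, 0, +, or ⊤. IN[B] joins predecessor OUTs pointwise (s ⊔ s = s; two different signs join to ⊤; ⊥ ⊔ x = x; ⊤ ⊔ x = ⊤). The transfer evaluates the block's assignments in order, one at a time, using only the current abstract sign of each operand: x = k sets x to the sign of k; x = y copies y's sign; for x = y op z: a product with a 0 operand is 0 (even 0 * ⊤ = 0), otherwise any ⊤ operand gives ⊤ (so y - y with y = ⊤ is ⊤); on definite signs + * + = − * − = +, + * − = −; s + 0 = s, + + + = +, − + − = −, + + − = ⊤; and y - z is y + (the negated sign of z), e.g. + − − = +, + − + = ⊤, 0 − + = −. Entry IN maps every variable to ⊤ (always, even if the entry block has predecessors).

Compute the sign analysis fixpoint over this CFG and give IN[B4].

Answer: {a: -, b: ⊤, c: ⊤, d: ⊤, e: ⊤, f: ⊤}

Trace:
Fixpoint table:
  B0:   IN=(all ⊤)   OUT={a:-; rest ⊤}
  B1:   IN={a:-; rest ⊤}   OUT={a:-; rest ⊤}
  B2:   IN={a:-; rest ⊤}   OUT={a:-; rest ⊤}
  B3:   IN={a:-; rest ⊤}   OUT={a:-; rest ⊤}
  B4:   IN={a:-; rest ⊤}   OUT={a:-; rest ⊤}
  B5:   IN={a:-; rest ⊤}   OUT={e:+; rest ⊤}
  B6:   IN={e:+; rest ⊤}   OUT={e:+; rest ⊤}
  B7:   IN=(all ⊤)   OUT=(all ⊤)
  B8:   IN=(all ⊤)   OUT={e:+; rest ⊤}

Merge at B4: IN[B4] = OUT[B3] = {a: -, b: ⊤, c: ⊤, d: ⊤, e: ⊤, f: ⊤}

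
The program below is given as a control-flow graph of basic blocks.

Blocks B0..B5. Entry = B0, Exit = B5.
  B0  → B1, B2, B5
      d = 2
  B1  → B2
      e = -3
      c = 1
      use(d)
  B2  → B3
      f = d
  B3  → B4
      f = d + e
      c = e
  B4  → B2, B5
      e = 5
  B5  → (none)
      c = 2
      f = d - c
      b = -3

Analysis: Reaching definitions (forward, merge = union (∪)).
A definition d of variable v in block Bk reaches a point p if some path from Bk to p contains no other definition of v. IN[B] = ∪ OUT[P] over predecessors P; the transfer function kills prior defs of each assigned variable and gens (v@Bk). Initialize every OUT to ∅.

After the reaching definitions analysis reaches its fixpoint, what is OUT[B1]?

Per-block solution:
  B0:  IN={}  OUT={d@B0}
  B1:  IN={d@B0}  OUT={c@B1, d@B0, e@B1}
  B2:  IN={c@B1, c@B3, d@B0, e@B1, e@B4, f@B3}  OUT={c@B1, c@B3, d@B0, e@B1, e@B4, f@B2}
  B3:  IN={c@B1, c@B3, d@B0, e@B1, e@B4, f@B2}  OUT={c@B3, d@B0, e@B1, e@B4, f@B3}
  B4:  IN={c@B3, d@B0, e@B1, e@B4, f@B3}  OUT={c@B3, d@B0, e@B4, f@B3}
  B5:  IN={c@B3, d@B0, e@B4, f@B3}  OUT={b@B5, c@B5, d@B0, e@B4, f@B5}

Merge at B1: IN[B1] = OUT[B0] = {d@B0}
Applying B1's transfer function to that IN value gives OUT[B1] (row B1 above).

Answer: {c@B1, d@B0, e@B1}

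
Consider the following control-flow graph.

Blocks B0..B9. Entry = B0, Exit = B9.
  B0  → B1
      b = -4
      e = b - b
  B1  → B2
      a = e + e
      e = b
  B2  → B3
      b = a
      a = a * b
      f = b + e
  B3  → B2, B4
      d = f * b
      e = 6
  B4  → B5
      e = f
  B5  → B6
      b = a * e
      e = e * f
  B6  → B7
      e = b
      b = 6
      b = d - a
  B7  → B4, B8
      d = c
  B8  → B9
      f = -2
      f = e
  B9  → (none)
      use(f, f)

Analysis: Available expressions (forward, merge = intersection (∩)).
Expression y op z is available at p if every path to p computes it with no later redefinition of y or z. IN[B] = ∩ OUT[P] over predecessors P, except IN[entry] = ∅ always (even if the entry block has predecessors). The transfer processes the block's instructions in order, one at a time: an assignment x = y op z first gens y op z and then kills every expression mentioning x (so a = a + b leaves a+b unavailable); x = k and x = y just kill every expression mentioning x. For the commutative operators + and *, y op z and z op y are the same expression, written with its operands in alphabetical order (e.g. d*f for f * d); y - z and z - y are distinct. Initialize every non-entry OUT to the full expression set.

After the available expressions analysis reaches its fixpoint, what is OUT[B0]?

Answer: {b-b}

Working:
Converged values:
  B0:  IN={}  OUT={b-b}
  B1:  IN={b-b}  OUT={b-b}
  B2:  IN={}  OUT={b+e}
  B3:  IN={b+e}  OUT={b*f}
  B4:  IN={}  OUT={}
  B5:  IN={}  OUT={}
  B6:  IN={}  OUT={d-a}
  B7:  IN={d-a}  OUT={}
  B8:  IN={}  OUT={}
  B9:  IN={}  OUT={}

B0 is the boundary node: IN[B0] = {}
Applying B0's transfer function to that IN value gives OUT[B0] (row B0 above).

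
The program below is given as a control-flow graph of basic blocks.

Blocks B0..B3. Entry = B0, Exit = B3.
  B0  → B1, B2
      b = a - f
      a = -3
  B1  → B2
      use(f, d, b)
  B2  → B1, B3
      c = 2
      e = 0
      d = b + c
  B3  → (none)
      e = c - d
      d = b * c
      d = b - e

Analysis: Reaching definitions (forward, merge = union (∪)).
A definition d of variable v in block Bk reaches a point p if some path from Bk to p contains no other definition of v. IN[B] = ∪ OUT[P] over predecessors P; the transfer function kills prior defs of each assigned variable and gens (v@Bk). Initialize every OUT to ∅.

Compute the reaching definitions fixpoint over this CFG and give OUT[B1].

Fixpoint table:
  B0:   IN={}   OUT={a@B0, b@B0}
  B1:   IN={a@B0, b@B0, c@B2, d@B2, e@B2}   OUT={a@B0, b@B0, c@B2, d@B2, e@B2}
  B2:   IN={a@B0, b@B0, c@B2, d@B2, e@B2}   OUT={a@B0, b@B0, c@B2, d@B2, e@B2}
  B3:   IN={a@B0, b@B0, c@B2, d@B2, e@B2}   OUT={a@B0, b@B0, c@B2, d@B3, e@B3}

Merge at B1: IN[B1] = OUT[B0] ⊔ OUT[B2] = {a@B0, b@B0, c@B2, d@B2, e@B2}
Applying B1's transfer function to that IN value gives OUT[B1] (row B1 above).

Answer: {a@B0, b@B0, c@B2, d@B2, e@B2}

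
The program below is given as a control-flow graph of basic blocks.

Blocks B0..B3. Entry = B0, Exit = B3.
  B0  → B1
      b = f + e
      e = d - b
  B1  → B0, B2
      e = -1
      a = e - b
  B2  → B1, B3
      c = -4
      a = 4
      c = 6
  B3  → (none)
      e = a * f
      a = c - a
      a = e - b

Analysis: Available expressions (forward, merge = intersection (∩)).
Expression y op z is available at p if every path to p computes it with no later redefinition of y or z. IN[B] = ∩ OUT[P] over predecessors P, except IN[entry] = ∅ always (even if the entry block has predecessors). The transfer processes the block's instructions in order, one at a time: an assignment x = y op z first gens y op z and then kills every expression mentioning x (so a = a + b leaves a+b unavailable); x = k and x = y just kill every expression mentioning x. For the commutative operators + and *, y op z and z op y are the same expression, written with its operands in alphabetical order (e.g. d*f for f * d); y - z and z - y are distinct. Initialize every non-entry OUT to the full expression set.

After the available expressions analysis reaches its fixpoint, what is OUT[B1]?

Answer: {d-b, e-b}

Trace:
Per-block solution:
  B0:  IN={}  OUT={d-b}
  B1:  IN={d-b}  OUT={d-b, e-b}
  B2:  IN={d-b, e-b}  OUT={d-b, e-b}
  B3:  IN={d-b, e-b}  OUT={d-b, e-b}

Merge at B1: IN[B1] = OUT[B0] ∩ OUT[B2] = {d-b}
Applying B1's transfer function to that IN value gives OUT[B1] (row B1 above).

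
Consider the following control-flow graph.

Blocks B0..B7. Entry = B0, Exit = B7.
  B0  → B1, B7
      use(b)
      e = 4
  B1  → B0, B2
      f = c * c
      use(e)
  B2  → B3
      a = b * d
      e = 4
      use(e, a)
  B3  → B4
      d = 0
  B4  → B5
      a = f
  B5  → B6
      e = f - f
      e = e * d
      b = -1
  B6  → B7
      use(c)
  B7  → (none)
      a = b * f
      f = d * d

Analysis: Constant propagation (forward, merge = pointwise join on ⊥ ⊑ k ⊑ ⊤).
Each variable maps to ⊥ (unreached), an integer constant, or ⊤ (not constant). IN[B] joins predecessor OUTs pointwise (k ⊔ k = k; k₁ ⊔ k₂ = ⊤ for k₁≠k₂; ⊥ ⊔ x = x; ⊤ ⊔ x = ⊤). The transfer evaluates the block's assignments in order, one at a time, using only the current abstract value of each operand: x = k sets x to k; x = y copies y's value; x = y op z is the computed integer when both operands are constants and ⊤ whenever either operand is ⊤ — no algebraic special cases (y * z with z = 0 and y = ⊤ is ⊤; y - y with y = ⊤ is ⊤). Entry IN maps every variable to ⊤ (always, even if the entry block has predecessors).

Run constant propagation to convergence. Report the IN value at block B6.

Answer: {a: ⊤, b: -1, c: ⊤, d: 0, e: ⊤, f: ⊤}

Working:
Per-block solution:
  B0:  IN=(all ⊤)  OUT={e:4; rest ⊤}
  B1:  IN={e:4; rest ⊤}  OUT={e:4; rest ⊤}
  B2:  IN={e:4; rest ⊤}  OUT={e:4; rest ⊤}
  B3:  IN={e:4; rest ⊤}  OUT={d:0, e:4; rest ⊤}
  B4:  IN={d:0, e:4; rest ⊤}  OUT={d:0, e:4; rest ⊤}
  B5:  IN={d:0, e:4; rest ⊤}  OUT={b:-1, d:0; rest ⊤}
  B6:  IN={b:-1, d:0; rest ⊤}  OUT={b:-1, d:0; rest ⊤}
  B7:  IN=(all ⊤)  OUT=(all ⊤)

Merge at B6: IN[B6] = OUT[B5] = {a: ⊤, b: -1, c: ⊤, d: 0, e: ⊤, f: ⊤}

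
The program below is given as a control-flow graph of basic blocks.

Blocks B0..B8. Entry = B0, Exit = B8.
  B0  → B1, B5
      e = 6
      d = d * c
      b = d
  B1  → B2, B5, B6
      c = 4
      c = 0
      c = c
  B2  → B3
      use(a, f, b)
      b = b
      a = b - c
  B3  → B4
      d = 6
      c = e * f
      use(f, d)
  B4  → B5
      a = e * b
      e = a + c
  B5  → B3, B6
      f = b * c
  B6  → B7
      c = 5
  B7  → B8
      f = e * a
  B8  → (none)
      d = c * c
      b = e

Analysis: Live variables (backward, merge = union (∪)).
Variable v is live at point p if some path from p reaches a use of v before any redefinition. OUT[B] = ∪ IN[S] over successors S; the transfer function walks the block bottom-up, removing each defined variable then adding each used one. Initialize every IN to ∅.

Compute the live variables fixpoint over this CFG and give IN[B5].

Answer: {a, b, c, e}

Derivation:
Converged values:
  B0:   IN={a, c, d, f}   OUT={a, b, c, e, f}
  B1:   IN={a, b, e, f}   OUT={a, b, c, e, f}
  B2:   IN={a, b, c, e, f}   OUT={b, e, f}
  B3:   IN={b, e, f}   OUT={b, c, e}
  B4:   IN={b, c, e}   OUT={a, b, c, e}
  B5:   IN={a, b, c, e}   OUT={a, b, e, f}
  B6:   IN={a, e}   OUT={a, c, e}
  B7:   IN={a, c, e}   OUT={c, e}
  B8:   IN={c, e}   OUT={}

Merge at B5: OUT[B5] = IN[B3] ⊔ IN[B6] = {a, b, e, f}
Applying B5's transfer function to that OUT value gives IN[B5] (row B5 above).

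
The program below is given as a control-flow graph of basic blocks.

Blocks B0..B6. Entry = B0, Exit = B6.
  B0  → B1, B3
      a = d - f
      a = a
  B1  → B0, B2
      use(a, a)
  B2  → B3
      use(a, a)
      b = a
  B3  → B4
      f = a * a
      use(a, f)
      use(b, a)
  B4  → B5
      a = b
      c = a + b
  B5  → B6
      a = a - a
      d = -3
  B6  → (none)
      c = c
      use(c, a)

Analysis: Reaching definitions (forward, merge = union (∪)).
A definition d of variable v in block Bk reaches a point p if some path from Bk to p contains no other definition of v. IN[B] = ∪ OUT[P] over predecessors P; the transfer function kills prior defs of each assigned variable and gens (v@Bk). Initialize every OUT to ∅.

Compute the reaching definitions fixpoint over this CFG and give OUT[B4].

Answer: {a@B4, b@B2, c@B4, f@B3}

Derivation:
Converged values:
  B0:   IN={a@B0}   OUT={a@B0}
  B1:   IN={a@B0}   OUT={a@B0}
  B2:   IN={a@B0}   OUT={a@B0, b@B2}
  B3:   IN={a@B0, b@B2}   OUT={a@B0, b@B2, f@B3}
  B4:   IN={a@B0, b@B2, f@B3}   OUT={a@B4, b@B2, c@B4, f@B3}
  B5:   IN={a@B4, b@B2, c@B4, f@B3}   OUT={a@B5, b@B2, c@B4, d@B5, f@B3}
  B6:   IN={a@B5, b@B2, c@B4, d@B5, f@B3}   OUT={a@B5, b@B2, c@B6, d@B5, f@B3}

Merge at B4: IN[B4] = OUT[B3] = {a@B0, b@B2, f@B3}
Applying B4's transfer function to that IN value gives OUT[B4] (row B4 above).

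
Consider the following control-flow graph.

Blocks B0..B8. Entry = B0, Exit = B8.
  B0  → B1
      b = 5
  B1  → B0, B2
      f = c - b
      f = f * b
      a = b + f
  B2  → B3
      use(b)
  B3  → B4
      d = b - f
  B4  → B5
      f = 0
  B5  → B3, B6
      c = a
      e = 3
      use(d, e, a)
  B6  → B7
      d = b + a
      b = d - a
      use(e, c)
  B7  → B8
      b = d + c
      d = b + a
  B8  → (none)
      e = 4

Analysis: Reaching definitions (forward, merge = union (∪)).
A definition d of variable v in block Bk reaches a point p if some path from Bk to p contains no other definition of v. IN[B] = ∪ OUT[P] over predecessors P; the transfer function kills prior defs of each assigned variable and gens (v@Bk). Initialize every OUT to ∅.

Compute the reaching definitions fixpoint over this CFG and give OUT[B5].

Answer: {a@B1, b@B0, c@B5, d@B3, e@B5, f@B4}

Working:
Fixpoint table:
  B0:   IN={a@B1, b@B0, f@B1}   OUT={a@B1, b@B0, f@B1}
  B1:   IN={a@B1, b@B0, f@B1}   OUT={a@B1, b@B0, f@B1}
  B2:   IN={a@B1, b@B0, f@B1}   OUT={a@B1, b@B0, f@B1}
  B3:   IN={a@B1, b@B0, c@B5, d@B3, e@B5, f@B1, f@B4}   OUT={a@B1, b@B0, c@B5, d@B3, e@B5, f@B1, f@B4}
  B4:   IN={a@B1, b@B0, c@B5, d@B3, e@B5, f@B1, f@B4}   OUT={a@B1, b@B0, c@B5, d@B3, e@B5, f@B4}
  B5:   IN={a@B1, b@B0, c@B5, d@B3, e@B5, f@B4}   OUT={a@B1, b@B0, c@B5, d@B3, e@B5, f@B4}
  B6:   IN={a@B1, b@B0, c@B5, d@B3, e@B5, f@B4}   OUT={a@B1, b@B6, c@B5, d@B6, e@B5, f@B4}
  B7:   IN={a@B1, b@B6, c@B5, d@B6, e@B5, f@B4}   OUT={a@B1, b@B7, c@B5, d@B7, e@B5, f@B4}
  B8:   IN={a@B1, b@B7, c@B5, d@B7, e@B5, f@B4}   OUT={a@B1, b@B7, c@B5, d@B7, e@B8, f@B4}

Merge at B5: IN[B5] = OUT[B4] = {a@B1, b@B0, c@B5, d@B3, e@B5, f@B4}
Applying B5's transfer function to that IN value gives OUT[B5] (row B5 above).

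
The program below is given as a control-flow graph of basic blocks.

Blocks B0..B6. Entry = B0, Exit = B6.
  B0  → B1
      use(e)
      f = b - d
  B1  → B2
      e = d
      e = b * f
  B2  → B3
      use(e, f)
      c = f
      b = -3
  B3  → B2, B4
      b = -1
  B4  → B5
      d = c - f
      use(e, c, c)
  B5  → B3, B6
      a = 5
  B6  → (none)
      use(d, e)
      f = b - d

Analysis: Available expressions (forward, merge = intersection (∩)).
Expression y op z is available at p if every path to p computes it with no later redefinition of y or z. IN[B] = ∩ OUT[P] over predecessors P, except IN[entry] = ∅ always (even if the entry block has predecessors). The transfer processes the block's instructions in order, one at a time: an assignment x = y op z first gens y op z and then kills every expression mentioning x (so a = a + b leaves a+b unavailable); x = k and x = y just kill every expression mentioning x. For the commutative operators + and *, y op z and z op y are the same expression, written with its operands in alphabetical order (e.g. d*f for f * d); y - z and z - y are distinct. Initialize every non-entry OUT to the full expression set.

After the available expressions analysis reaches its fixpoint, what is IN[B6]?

Fixpoint table:
  B0:  IN={}  OUT={b-d}
  B1:  IN={b-d}  OUT={b*f, b-d}
  B2:  IN={}  OUT={}
  B3:  IN={}  OUT={}
  B4:  IN={}  OUT={c-f}
  B5:  IN={c-f}  OUT={c-f}
  B6:  IN={c-f}  OUT={b-d}

Merge at B6: IN[B6] = OUT[B5] = {c-f}

Answer: {c-f}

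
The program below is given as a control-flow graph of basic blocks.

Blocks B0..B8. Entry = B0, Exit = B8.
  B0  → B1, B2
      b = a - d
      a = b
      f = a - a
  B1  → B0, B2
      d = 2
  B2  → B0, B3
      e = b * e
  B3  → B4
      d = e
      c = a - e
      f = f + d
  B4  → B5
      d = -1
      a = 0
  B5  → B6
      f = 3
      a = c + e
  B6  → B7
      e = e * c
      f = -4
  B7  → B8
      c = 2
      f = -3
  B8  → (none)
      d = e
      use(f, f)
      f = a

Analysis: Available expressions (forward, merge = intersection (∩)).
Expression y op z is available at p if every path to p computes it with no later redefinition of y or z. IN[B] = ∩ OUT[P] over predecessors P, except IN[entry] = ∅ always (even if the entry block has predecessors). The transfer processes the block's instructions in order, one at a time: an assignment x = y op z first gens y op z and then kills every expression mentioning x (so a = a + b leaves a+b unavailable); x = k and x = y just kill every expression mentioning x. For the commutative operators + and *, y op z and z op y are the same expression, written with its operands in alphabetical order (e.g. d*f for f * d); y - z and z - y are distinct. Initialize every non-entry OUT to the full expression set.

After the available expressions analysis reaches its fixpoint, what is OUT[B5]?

Answer: {c+e}

Derivation:
Per-block solution:
  B0: | IN={} | OUT={a-a}
  B1: | IN={a-a} | OUT={a-a}
  B2: | IN={a-a} | OUT={a-a}
  B3: | IN={a-a} | OUT={a-a, a-e}
  B4: | IN={a-a, a-e} | OUT={}
  B5: | IN={} | OUT={c+e}
  B6: | IN={c+e} | OUT={}
  B7: | IN={} | OUT={}
  B8: | IN={} | OUT={}

Merge at B5: IN[B5] = OUT[B4] = {}
Applying B5's transfer function to that IN value gives OUT[B5] (row B5 above).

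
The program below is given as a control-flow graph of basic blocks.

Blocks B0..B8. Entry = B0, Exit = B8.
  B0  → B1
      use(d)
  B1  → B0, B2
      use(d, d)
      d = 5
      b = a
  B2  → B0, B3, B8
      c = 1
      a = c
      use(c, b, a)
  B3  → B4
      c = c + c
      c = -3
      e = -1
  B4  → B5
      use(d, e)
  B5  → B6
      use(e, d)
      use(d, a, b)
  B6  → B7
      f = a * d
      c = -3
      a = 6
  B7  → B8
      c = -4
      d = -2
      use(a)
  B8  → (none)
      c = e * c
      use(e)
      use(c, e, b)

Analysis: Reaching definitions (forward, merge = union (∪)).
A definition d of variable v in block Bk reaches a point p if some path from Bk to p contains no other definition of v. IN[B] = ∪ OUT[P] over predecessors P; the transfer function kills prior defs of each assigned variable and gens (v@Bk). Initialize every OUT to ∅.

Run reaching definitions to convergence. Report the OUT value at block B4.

Converged values:
  B0:   IN={a@B2, b@B1, c@B2, d@B1}   OUT={a@B2, b@B1, c@B2, d@B1}
  B1:   IN={a@B2, b@B1, c@B2, d@B1}   OUT={a@B2, b@B1, c@B2, d@B1}
  B2:   IN={a@B2, b@B1, c@B2, d@B1}   OUT={a@B2, b@B1, c@B2, d@B1}
  B3:   IN={a@B2, b@B1, c@B2, d@B1}   OUT={a@B2, b@B1, c@B3, d@B1, e@B3}
  B4:   IN={a@B2, b@B1, c@B3, d@B1, e@B3}   OUT={a@B2, b@B1, c@B3, d@B1, e@B3}
  B5:   IN={a@B2, b@B1, c@B3, d@B1, e@B3}   OUT={a@B2, b@B1, c@B3, d@B1, e@B3}
  B6:   IN={a@B2, b@B1, c@B3, d@B1, e@B3}   OUT={a@B6, b@B1, c@B6, d@B1, e@B3, f@B6}
  B7:   IN={a@B6, b@B1, c@B6, d@B1, e@B3, f@B6}   OUT={a@B6, b@B1, c@B7, d@B7, e@B3, f@B6}
  B8:   IN={a@B2, a@B6, b@B1, c@B2, c@B7, d@B1, d@B7, e@B3, f@B6}   OUT={a@B2, a@B6, b@B1, c@B8, d@B1, d@B7, e@B3, f@B6}

Merge at B4: IN[B4] = OUT[B3] = {a@B2, b@B1, c@B3, d@B1, e@B3}
Applying B4's transfer function to that IN value gives OUT[B4] (row B4 above).

Answer: {a@B2, b@B1, c@B3, d@B1, e@B3}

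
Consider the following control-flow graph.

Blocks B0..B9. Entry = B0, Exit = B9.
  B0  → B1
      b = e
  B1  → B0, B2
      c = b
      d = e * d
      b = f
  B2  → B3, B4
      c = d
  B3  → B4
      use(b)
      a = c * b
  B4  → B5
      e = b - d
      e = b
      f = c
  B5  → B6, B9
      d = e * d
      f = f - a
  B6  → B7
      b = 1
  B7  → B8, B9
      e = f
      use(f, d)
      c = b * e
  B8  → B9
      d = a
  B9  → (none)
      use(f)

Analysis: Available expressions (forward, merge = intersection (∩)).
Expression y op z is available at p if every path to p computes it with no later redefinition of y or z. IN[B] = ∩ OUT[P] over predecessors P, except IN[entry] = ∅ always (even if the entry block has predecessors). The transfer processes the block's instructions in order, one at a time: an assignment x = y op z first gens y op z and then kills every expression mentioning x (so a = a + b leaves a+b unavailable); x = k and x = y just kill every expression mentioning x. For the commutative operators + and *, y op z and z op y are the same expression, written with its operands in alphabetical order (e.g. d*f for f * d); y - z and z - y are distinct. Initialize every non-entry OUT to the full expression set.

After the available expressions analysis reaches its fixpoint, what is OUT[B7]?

Converged values:
  B0: | IN={} | OUT={}
  B1: | IN={} | OUT={}
  B2: | IN={} | OUT={}
  B3: | IN={} | OUT={b*c}
  B4: | IN={} | OUT={b-d}
  B5: | IN={b-d} | OUT={}
  B6: | IN={} | OUT={}
  B7: | IN={} | OUT={b*e}
  B8: | IN={b*e} | OUT={b*e}
  B9: | IN={} | OUT={}

Merge at B7: IN[B7] = OUT[B6] = {}
Applying B7's transfer function to that IN value gives OUT[B7] (row B7 above).

Answer: {b*e}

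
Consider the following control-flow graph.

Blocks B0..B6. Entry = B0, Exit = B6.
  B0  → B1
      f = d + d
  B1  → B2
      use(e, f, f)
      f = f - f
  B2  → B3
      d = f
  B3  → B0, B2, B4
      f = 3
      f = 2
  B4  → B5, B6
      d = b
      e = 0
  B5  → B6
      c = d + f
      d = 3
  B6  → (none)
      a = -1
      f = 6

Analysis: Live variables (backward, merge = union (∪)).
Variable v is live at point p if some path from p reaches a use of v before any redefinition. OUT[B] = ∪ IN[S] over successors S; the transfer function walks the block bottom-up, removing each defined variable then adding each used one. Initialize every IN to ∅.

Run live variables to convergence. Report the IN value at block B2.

Answer: {b, e, f}

Working:
Per-block solution:
  B0:  IN={b, d, e}  OUT={b, e, f}
  B1:  IN={b, e, f}  OUT={b, e, f}
  B2:  IN={b, e, f}  OUT={b, d, e}
  B3:  IN={b, d, e}  OUT={b, d, e, f}
  B4:  IN={b, f}  OUT={d, f}
  B5:  IN={d, f}  OUT={}
  B6:  IN={}  OUT={}

Merge at B2: OUT[B2] = IN[B3] = {b, d, e}
Applying B2's transfer function to that OUT value gives IN[B2] (row B2 above).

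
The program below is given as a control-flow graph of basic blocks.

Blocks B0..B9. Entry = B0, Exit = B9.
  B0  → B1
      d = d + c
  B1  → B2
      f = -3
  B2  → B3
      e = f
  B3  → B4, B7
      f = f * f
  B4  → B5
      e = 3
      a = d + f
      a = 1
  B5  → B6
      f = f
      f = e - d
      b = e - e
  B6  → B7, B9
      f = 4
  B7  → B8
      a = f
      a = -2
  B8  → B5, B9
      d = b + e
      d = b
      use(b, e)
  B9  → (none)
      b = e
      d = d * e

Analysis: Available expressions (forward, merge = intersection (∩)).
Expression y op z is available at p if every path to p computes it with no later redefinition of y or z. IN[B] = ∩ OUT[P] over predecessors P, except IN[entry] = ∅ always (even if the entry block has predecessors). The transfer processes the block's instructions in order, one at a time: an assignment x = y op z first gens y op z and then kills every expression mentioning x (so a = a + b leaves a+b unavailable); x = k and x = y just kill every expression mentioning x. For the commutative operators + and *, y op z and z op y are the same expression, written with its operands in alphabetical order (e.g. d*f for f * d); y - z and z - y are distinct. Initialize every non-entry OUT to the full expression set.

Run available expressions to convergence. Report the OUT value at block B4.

Per-block solution:
  B0:   IN={}   OUT={}
  B1:   IN={}   OUT={}
  B2:   IN={}   OUT={}
  B3:   IN={}   OUT={}
  B4:   IN={}   OUT={d+f}
  B5:   IN={}   OUT={e-d, e-e}
  B6:   IN={e-d, e-e}   OUT={e-d, e-e}
  B7:   IN={}   OUT={}
  B8:   IN={}   OUT={b+e}
  B9:   IN={}   OUT={}

Merge at B4: IN[B4] = OUT[B3] = {}
Applying B4's transfer function to that IN value gives OUT[B4] (row B4 above).

Answer: {d+f}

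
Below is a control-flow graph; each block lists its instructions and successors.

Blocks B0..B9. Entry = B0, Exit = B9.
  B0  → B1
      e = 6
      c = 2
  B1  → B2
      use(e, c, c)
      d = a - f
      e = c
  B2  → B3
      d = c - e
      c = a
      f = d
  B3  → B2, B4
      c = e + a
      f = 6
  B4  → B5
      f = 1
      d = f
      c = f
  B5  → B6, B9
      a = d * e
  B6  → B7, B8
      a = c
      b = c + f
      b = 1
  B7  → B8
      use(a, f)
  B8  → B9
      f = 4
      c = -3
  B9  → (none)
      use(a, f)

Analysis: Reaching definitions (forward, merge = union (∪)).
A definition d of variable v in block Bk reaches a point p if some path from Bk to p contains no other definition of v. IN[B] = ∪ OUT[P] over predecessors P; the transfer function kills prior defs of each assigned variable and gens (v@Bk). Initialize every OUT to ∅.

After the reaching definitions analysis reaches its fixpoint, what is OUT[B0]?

Answer: {c@B0, e@B0}

Trace:
Fixpoint table:
  B0: | IN={} | OUT={c@B0, e@B0}
  B1: | IN={c@B0, e@B0} | OUT={c@B0, d@B1, e@B1}
  B2: | IN={c@B0, c@B3, d@B1, d@B2, e@B1, f@B3} | OUT={c@B2, d@B2, e@B1, f@B2}
  B3: | IN={c@B2, d@B2, e@B1, f@B2} | OUT={c@B3, d@B2, e@B1, f@B3}
  B4: | IN={c@B3, d@B2, e@B1, f@B3} | OUT={c@B4, d@B4, e@B1, f@B4}
  B5: | IN={c@B4, d@B4, e@B1, f@B4} | OUT={a@B5, c@B4, d@B4, e@B1, f@B4}
  B6: | IN={a@B5, c@B4, d@B4, e@B1, f@B4} | OUT={a@B6, b@B6, c@B4, d@B4, e@B1, f@B4}
  B7: | IN={a@B6, b@B6, c@B4, d@B4, e@B1, f@B4} | OUT={a@B6, b@B6, c@B4, d@B4, e@B1, f@B4}
  B8: | IN={a@B6, b@B6, c@B4, d@B4, e@B1, f@B4} | OUT={a@B6, b@B6, c@B8, d@B4, e@B1, f@B8}
  B9: | IN={a@B5, a@B6, b@B6, c@B4, c@B8, d@B4, e@B1, f@B4, f@B8} | OUT={a@B5, a@B6, b@B6, c@B4, c@B8, d@B4, e@B1, f@B4, f@B8}

B0 is the boundary node: IN[B0] = {}
Applying B0's transfer function to that IN value gives OUT[B0] (row B0 above).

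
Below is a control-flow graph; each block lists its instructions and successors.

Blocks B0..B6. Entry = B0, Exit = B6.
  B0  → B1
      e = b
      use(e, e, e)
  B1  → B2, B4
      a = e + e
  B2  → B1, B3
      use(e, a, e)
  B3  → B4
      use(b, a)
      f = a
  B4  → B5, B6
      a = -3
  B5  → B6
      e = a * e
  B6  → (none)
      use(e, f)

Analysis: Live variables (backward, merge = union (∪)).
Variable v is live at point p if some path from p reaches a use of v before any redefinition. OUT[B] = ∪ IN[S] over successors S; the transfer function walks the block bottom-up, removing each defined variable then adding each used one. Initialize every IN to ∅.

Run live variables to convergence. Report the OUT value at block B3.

Answer: {e, f}

Working:
Converged values:
  B0:   IN={b, f}   OUT={b, e, f}
  B1:   IN={b, e, f}   OUT={a, b, e, f}
  B2:   IN={a, b, e, f}   OUT={a, b, e, f}
  B3:   IN={a, b, e}   OUT={e, f}
  B4:   IN={e, f}   OUT={a, e, f}
  B5:   IN={a, e, f}   OUT={e, f}
  B6:   IN={e, f}   OUT={}

Merge at B3: OUT[B3] = IN[B4] = {e, f}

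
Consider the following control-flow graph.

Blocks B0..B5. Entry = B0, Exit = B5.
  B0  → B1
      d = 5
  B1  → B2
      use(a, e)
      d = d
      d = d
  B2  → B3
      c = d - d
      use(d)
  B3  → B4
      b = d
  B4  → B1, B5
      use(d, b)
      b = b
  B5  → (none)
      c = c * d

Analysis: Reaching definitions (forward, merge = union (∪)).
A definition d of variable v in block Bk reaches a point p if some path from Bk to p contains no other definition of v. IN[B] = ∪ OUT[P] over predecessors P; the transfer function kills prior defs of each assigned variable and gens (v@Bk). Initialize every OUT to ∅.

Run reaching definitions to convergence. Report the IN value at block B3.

Answer: {b@B4, c@B2, d@B1}

Derivation:
Converged values:
  B0: | IN={} | OUT={d@B0}
  B1: | IN={b@B4, c@B2, d@B0, d@B1} | OUT={b@B4, c@B2, d@B1}
  B2: | IN={b@B4, c@B2, d@B1} | OUT={b@B4, c@B2, d@B1}
  B3: | IN={b@B4, c@B2, d@B1} | OUT={b@B3, c@B2, d@B1}
  B4: | IN={b@B3, c@B2, d@B1} | OUT={b@B4, c@B2, d@B1}
  B5: | IN={b@B4, c@B2, d@B1} | OUT={b@B4, c@B5, d@B1}

Merge at B3: IN[B3] = OUT[B2] = {b@B4, c@B2, d@B1}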